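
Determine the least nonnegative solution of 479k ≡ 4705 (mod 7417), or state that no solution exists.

4779

gcd(7417, 479) = 1  (7417 = 15×479 + 232, 479 = 2×232 + 15, 232 = 15×15 + 7, 15 = 2×7 + 1, 7 = 7×1).
1 divides 4705, so solutions exist.
Back-substituting, 479×(991) + 7417×(-64) = 1.
So 479×(991) ≡ 1 (mod 7417); multiply by 4705: k ≡ 4662655 (mod 7417).
Smallest nonnegative: k = 4662655 mod 7417 = 4779.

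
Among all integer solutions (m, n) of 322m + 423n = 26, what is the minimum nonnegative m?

gcd(423, 322):
  423 = 1*322 + 101
  322 = 3*101 + 19
  101 = 5*19 + 6
  19 = 3*6 + 1
  6 = 6*1
so gcd(423, 322) = 1.
1 divides 26, so solutions exist.
Back-substitute for Bézout coefficients:
  1 = 19 - 3*6
  ... = 322*(67) + 423*(-51)
Scale by 26/1 = 26: (m₀, n₀) = (1742, -1326).
General solution: m = 1742 + 423t, n = -1326 - 322t for integer t.
m ≥ 0: smallest is 1742 mod 423 = 50 (at t = -4), with n = -38.

50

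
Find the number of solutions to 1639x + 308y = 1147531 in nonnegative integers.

gcd(1639, 308) = 11  (1639 = 5·308 + 99, 308 = 3·99 + 11, 99 = 9·11).
Back-substituting, 1639·(-3) + 308·(16) = 11.
Scale by 104321: one solution is (-312963, 1669136). Reduce x mod 28: (21, 3614).
General: x = 21 + 28t, y = 3614 - 149t.
x ≥ 0 ⇒ t ≥ 0; y ≥ 0 ⇒ t ≤ 24. So t ∈ [0, 24]: 25 solutions.

25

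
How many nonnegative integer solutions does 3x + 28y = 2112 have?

26

gcd(28, 3) = 1.
By Bézout, 3·(-9) + 28·(1) = 1.
One solution: (4, 75).
General: x = 4 + 28t, y = 75 - 3t.
x ≥ 0 ⇒ t ≥ 0; y ≥ 0 ⇒ t ≤ 25. So t ∈ [0, 25]: 26 solutions.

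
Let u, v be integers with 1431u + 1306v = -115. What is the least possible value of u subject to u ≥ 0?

417

gcd(1431, 1306) = 1.
1 divides -115, so solutions exist.
By Bézout, 1431·(303) + 1306·(-332) = 1.
Scale by -115/1 = -115: (u₀, v₀) = (-34845, 38180).
General solution: u = -34845 + 1306t, v = 38180 - 1431t for integer t.
u ≥ 0: smallest is -34845 mod 1306 = 417 (at t = 27), with v = -457.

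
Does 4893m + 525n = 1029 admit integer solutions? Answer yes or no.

gcd(4893, 525) = 21  (4893 = 9×525 + 168, 525 = 3×168 + 21, 168 = 8×21).
21 divides 1029, so integer solutions exist.

yes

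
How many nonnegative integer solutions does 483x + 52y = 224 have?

gcd(483, 52) = 1.
By Bézout, 483*(7) + 52*(-65) = 1.
One solution: (8, -70).
General: x = 8 + 52t, y = -70 - 483t.
x ≥ 0 ⇒ t ≥ 0; y ≥ 0 ⇒ t ≤ -1. So t ∈ [0, -1]: 0 solutions.

0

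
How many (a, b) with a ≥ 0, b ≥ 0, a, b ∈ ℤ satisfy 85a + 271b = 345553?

gcd(271, 85) = 1.
By Bézout, 85*(-51) + 271*(16) = 1.
One solution: (198, 1213).
General: a = 198 + 271t, b = 1213 - 85t.
a ≥ 0 ⇒ t ≥ 0; b ≥ 0 ⇒ t ≤ 14. So t ∈ [0, 14]: 15 solutions.

15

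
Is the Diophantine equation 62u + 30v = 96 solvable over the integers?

yes

gcd(62, 30) = 2.
2 divides 96, so integer solutions exist.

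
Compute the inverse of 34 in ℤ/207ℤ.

67

gcd(207, 34) = 1.
By Bézout, 34×(67) + 207×(-11) = 1.
So 34×67 ≡ 1 (mod 207), and 67 mod 207 = 67.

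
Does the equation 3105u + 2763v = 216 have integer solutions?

yes

gcd(3105, 2763) = 9  (3105 = 1*2763 + 342, 2763 = 8*342 + 27, 342 = 12*27 + 18, 27 = 1*18 + 9, 18 = 2*9).
9 divides 216, so integer solutions exist.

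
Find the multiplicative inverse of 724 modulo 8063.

1303

gcd(8063, 724) = 1  (8063 = 11*724 + 99, 724 = 7*99 + 31, 99 = 3*31 + 6, 31 = 5*6 + 1, 6 = 6*1).
Back-substituting, 724*(1303) + 8063*(-117) = 1.
So 724*1303 ≡ 1 (mod 8063), and 1303 mod 8063 = 1303.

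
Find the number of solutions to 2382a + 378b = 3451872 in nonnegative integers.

gcd(2382, 378) = 6  (2382 = 6×378 + 114, 378 = 3×114 + 36, 114 = 3×36 + 6, 36 = 6×6).
Back-substituting, 2382×(10) + 378×(-63) = 6.
Scale by 575312: one solution is (5753120, -36244656). Reduce a mod 63: (23, 8987).
General: a = 23 + 63t, b = 8987 - 397t.
a ≥ 0 ⇒ t ≥ 0; b ≥ 0 ⇒ t ≤ 22. So t ∈ [0, 22]: 23 solutions.

23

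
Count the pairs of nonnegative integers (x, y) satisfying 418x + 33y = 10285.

8

gcd(418, 33):
  418 = 12×33 + 22
  33 = 1×22 + 11
  22 = 2×11
so gcd(418, 33) = 11.
Back-substitute for Bézout coefficients:
  11 = 33 - 1×22
  ... = 418×(-1) + 33×(13)
Scale by 935: one solution is (-935, 12155). Reduce x mod 3: (1, 299).
General: x = 1 + 3t, y = 299 - 38t.
x ≥ 0 ⇒ t ≥ 0; y ≥ 0 ⇒ t ≤ 7. So t ∈ [0, 7]: 8 solutions.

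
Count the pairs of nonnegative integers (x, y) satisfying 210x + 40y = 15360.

gcd(210, 40) = 10.
By Bézout, 210·(1) + 40·(-5) = 10.
One solution: (0, 384).
General: x = 0 + 4t, y = 384 - 21t.
x ≥ 0 ⇒ t ≥ 0; y ≥ 0 ⇒ t ≤ 18. So t ∈ [0, 18]: 19 solutions.

19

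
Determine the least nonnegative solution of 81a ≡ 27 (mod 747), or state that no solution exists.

gcd(747, 81):
  747 = 9*81 + 18
  81 = 4*18 + 9
  18 = 2*9
so gcd(747, 81) = 9.
9 divides 27, so solutions exist.
Back-substitute for Bézout coefficients:
  9 = 81 - 4*18
  ... = 81*(37) + 747*(-4)
So 81*(37) ≡ 9 (mod 747); multiply by 3: a ≡ 111 (mod 83).
Smallest nonnegative: a = 111 mod 83 = 28.

28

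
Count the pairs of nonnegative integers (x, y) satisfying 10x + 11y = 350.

gcd(11, 10):
  11 = 1·10 + 1
  10 = 10·1
so gcd(11, 10) = 1.
Back-substitute for Bézout coefficients:
  1 = 11 - 1·10
  ... = 10·(-1) + 11·(1)
Scale by 350: one solution is (-350, 350). Reduce x mod 11: (2, 30).
General: x = 2 + 11t, y = 30 - 10t.
x ≥ 0 ⇒ t ≥ 0; y ≥ 0 ⇒ t ≤ 3. So t ∈ [0, 3]: 4 solutions.

4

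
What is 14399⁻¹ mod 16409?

gcd(16409, 14399) = 1.
By Bézout, 14399×(-3192) + 16409×(2801) = 1.
So 14399×-3192 ≡ 1 (mod 16409), and -3192 mod 16409 = 13217.

13217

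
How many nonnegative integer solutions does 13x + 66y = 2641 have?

gcd(66, 13) = 1  (66 = 5·13 + 1, 13 = 13·1).
Back-substituting, 13·(-5) + 66·(1) = 1.
Scale by 2641: one solution is (-13205, 2641). Reduce x mod 66: (61, 28).
General: x = 61 + 66t, y = 28 - 13t.
x ≥ 0 ⇒ t ≥ 0; y ≥ 0 ⇒ t ≤ 2. So t ∈ [0, 2]: 3 solutions.

3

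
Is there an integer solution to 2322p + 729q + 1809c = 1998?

yes

gcd(2322, 729) = 27  (2322 = 3·729 + 135, 729 = 5·135 + 54, 135 = 2·54 + 27, 54 = 2·27).
gcd(27, 1809) = 27.
27 divides 1998, so integer solutions exist.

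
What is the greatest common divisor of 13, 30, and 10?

gcd(30, 13) = 1  (30 = 2·13 + 4, 13 = 3·4 + 1, 4 = 4·1).
gcd(1, 10) = 1.

1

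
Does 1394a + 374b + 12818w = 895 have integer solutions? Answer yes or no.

gcd(1394, 374) = 34.
gcd(34, 12818) = 34.
34 does not divide 895 (remainder 11), so no integer solutions.

no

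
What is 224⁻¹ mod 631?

431

gcd(631, 224) = 1.
By Bézout, 224·(-200) + 631·(71) = 1.
So 224·-200 ≡ 1 (mod 631), and -200 mod 631 = 431.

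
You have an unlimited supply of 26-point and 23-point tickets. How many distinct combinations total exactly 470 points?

Need nonnegative integers with 26j + 23k = 470.
gcd(26, 23) = 1, and 26·(8) + 23·(-9) = 1.
So (j₀, k₀) = (3760, -4230); general j = 3760 + 23t, k = -4230 - 26t.
j ≥ 0 ⇒ t ≥ -163; k ≥ 0 ⇒ t ≤ -163. That's 1 value of t.

1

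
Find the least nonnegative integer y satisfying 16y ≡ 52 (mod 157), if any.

gcd(157, 16):
  157 = 9·16 + 13
  16 = 1·13 + 3
  13 = 4·3 + 1
  3 = 3·1
so gcd(157, 16) = 1.
1 divides 52, so solutions exist.
Back-substitute for Bézout coefficients:
  1 = 13 - 4·3
  ... = 16·(-49) + 157·(5)
So 16·(-49) ≡ 1 (mod 157); multiply by 52: y ≡ -2548 (mod 157).
Smallest nonnegative: y = -2548 mod 157 = 121.

121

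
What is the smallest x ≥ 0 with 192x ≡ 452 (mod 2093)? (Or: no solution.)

gcd(2093, 192):
  2093 = 10·192 + 173
  192 = 1·173 + 19
  173 = 9·19 + 2
  19 = 9·2 + 1
  2 = 2·1
so gcd(2093, 192) = 1.
1 divides 452, so solutions exist.
Back-substitute for Bézout coefficients:
  1 = 19 - 9·2
  ... = 192·(992) + 2093·(-91)
So 192·(992) ≡ 1 (mod 2093); multiply by 452: x ≡ 448384 (mod 2093).
Smallest nonnegative: x = 448384 mod 2093 = 482.

482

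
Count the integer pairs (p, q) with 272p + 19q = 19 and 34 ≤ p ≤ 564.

gcd(272, 19) = 1.
By Bézout, 272*(-3) + 19*(43) = 1.
Particular solution: (0, 1).
General solution: p = 0 + 19t, q = 1 - 272t for integer t.
34 ≤ 0 + 19t ≤ 564 gives t ∈ [2, 29], which is 28 values.

28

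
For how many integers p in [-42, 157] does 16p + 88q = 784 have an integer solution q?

gcd(88, 16) = 8.
By Bézout, 16·(-5) + 88·(1) = 8.
Particular solution: (5, 8).
General solution: p = 5 + 11t, q = 8 - 2t for integer t.
-42 ≤ 5 + 11t ≤ 157 gives t ∈ [-4, 13], which is 18 values.

18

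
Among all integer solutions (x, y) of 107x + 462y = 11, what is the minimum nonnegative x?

121

gcd(462, 107):
  462 = 4×107 + 34
  107 = 3×34 + 5
  34 = 6×5 + 4
  5 = 1×4 + 1
  4 = 4×1
so gcd(462, 107) = 1.
1 divides 11, so solutions exist.
Back-substitute for Bézout coefficients:
  1 = 5 - 1×4
  ... = 107×(95) + 462×(-22)
Scale by 11/1 = 11: (x₀, y₀) = (1045, -242).
General solution: x = 1045 + 462t, y = -242 - 107t for integer t.
x ≥ 0: smallest is 1045 mod 462 = 121 (at t = -2), with y = -28.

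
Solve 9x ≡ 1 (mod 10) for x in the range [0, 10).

9

gcd(10, 9) = 1  (10 = 1·9 + 1, 9 = 9·1).
Back-substituting, 9·(-1) + 10·(1) = 1.
So 9·-1 ≡ 1 (mod 10), and -1 mod 10 = 9.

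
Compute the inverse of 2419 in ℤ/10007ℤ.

5200

gcd(10007, 2419) = 1.
By Bézout, 2419*(-4807) + 10007*(1162) = 1.
So 2419*-4807 ≡ 1 (mod 10007), and -4807 mod 10007 = 5200.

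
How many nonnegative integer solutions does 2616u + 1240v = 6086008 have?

15

gcd(2616, 1240):
  2616 = 2*1240 + 136
  1240 = 9*136 + 16
  136 = 8*16 + 8
  16 = 2*8
so gcd(2616, 1240) = 8.
Back-substitute for Bézout coefficients:
  8 = 136 - 8*16
  ... = 2616*(73) + 1240*(-154)
Scale by 760751: one solution is (55534823, -117155654). Reduce u mod 155: (28, 4849).
General: u = 28 + 155t, v = 4849 - 327t.
u ≥ 0 ⇒ t ≥ 0; v ≥ 0 ⇒ t ≤ 14. So t ∈ [0, 14]: 15 solutions.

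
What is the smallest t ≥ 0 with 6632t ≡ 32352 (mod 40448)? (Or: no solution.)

gcd(40448, 6632) = 8.
8 divides 32352, so solutions exist.
By Bézout, 6632×(-555) + 40448×(91) = 8.
So 6632×(-555) ≡ 8 (mod 40448); multiply by 4044: t ≡ -2244420 (mod 5056).
Smallest nonnegative: t = -2244420 mod 5056 = 444.

444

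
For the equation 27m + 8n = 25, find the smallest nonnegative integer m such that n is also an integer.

gcd(27, 8):
  27 = 3·8 + 3
  8 = 2·3 + 2
  3 = 1·2 + 1
  2 = 2·1
so gcd(27, 8) = 1.
1 divides 25, so solutions exist.
Back-substitute for Bézout coefficients:
  1 = 3 - 1·2
  ... = 27·(3) + 8·(-10)
Scale by 25/1 = 25: (m₀, n₀) = (75, -250).
General solution: m = 75 + 8t, n = -250 - 27t for integer t.
m ≥ 0: smallest is 75 mod 8 = 3 (at t = -9), with n = -7.

3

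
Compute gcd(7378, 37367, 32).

gcd(37367, 7378) = 1  (37367 = 5·7378 + 477, 7378 = 15·477 + 223, 477 = 2·223 + 31, 223 = 7·31 + 6, 31 = 5·6 + 1, 6 = 6·1).
gcd(1, 32) = 1.

1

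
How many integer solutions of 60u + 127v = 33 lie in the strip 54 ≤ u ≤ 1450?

gcd(127, 60):
  127 = 2*60 + 7
  60 = 8*7 + 4
  7 = 1*4 + 3
  4 = 1*3 + 1
  3 = 3*1
so gcd(127, 60) = 1.
Back-substitute for Bézout coefficients:
  1 = 4 - 1*3
  ... = 60*(36) + 127*(-17)
Scale by 33: particular solution (1188, -561); reduce u mod 127: (45, -21).
General solution: u = 45 + 127t, v = -21 - 60t for integer t.
54 ≤ 45 + 127t ≤ 1450 gives t ∈ [1, 11], which is 11 values.

11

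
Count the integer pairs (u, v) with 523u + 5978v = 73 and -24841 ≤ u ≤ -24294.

gcd(5978, 523) = 1.
By Bézout, 523*(983) + 5978*(-86) = 1.
Particular solution: (23, -2).
General solution: u = 23 + 5978t, v = -2 - 523t for integer t.
-24841 ≤ 23 + 5978t ≤ -24294 gives t ∈ [-4, -5], which is 0 values.

0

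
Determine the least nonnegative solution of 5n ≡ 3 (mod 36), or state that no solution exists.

gcd(36, 5):
  36 = 7·5 + 1
  5 = 5·1
so gcd(36, 5) = 1.
1 divides 3, so solutions exist.
Back-substitute for Bézout coefficients:
  1 = 36 - 7·5
  ... = 5·(-7) + 36·(1)
So 5·(-7) ≡ 1 (mod 36); multiply by 3: n ≡ -21 (mod 36).
Smallest nonnegative: n = -21 mod 36 = 15.

15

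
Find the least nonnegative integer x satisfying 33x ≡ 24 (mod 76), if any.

gcd(76, 33):
  76 = 2×33 + 10
  33 = 3×10 + 3
  10 = 3×3 + 1
  3 = 3×1
so gcd(76, 33) = 1.
1 divides 24, so solutions exist.
Back-substitute for Bézout coefficients:
  1 = 10 - 3×3
  ... = 33×(-23) + 76×(10)
So 33×(-23) ≡ 1 (mod 76); multiply by 24: x ≡ -552 (mod 76).
Smallest nonnegative: x = -552 mod 76 = 56.

56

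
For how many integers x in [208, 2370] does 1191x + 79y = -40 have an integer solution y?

gcd(1191, 79):
  1191 = 15*79 + 6
  79 = 13*6 + 1
  6 = 6*1
so gcd(1191, 79) = 1.
Back-substitute for Bézout coefficients:
  1 = 79 - 13*6
  ... = 1191*(-13) + 79*(196)
Scale by -40: particular solution (520, -7840); reduce x mod 79: (46, -694).
General solution: x = 46 + 79t, y = -694 - 1191t for integer t.
208 ≤ 46 + 79t ≤ 2370 gives t ∈ [3, 29], which is 27 values.

27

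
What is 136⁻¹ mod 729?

595

gcd(729, 136) = 1  (729 = 5·136 + 49, 136 = 2·49 + 38, 49 = 1·38 + 11, 38 = 3·11 + 5, 11 = 2·5 + 1, 5 = 5·1).
Back-substituting, 136·(-134) + 729·(25) = 1.
So 136·-134 ≡ 1 (mod 729), and -134 mod 729 = 595.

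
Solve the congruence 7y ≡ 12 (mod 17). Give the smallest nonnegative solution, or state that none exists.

gcd(17, 7):
  17 = 2·7 + 3
  7 = 2·3 + 1
  3 = 3·1
so gcd(17, 7) = 1.
1 divides 12, so solutions exist.
Back-substitute for Bézout coefficients:
  1 = 7 - 2·3
  ... = 7·(5) + 17·(-2)
So 7·(5) ≡ 1 (mod 17); multiply by 12: y ≡ 60 (mod 17).
Smallest nonnegative: y = 60 mod 17 = 9.

9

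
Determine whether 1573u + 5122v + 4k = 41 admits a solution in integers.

gcd(5122, 1573) = 13  (5122 = 3·1573 + 403, 1573 = 3·403 + 364, 403 = 1·364 + 39, 364 = 9·39 + 13, 39 = 3·13).
gcd(13, 4) = 1.
1 divides 41, so integer solutions exist.

yes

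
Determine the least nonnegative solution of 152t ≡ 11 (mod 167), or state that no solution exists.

144

gcd(167, 152) = 1.
1 divides 11, so solutions exist.
By Bézout, 152×(-78) + 167×(71) = 1.
So 152×(-78) ≡ 1 (mod 167); multiply by 11: t ≡ -858 (mod 167).
Smallest nonnegative: t = -858 mod 167 = 144.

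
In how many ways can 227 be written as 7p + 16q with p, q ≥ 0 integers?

2

gcd(16, 7) = 1  (16 = 2×7 + 2, 7 = 3×2 + 1, 2 = 2×1).
Back-substituting, 7×(7) + 16×(-3) = 1.
Scale by 227: one solution is (1589, -681). Reduce p mod 16: (5, 12).
General: p = 5 + 16t, q = 12 - 7t.
p ≥ 0 ⇒ t ≥ 0; q ≥ 0 ⇒ t ≤ 1. So t ∈ [0, 1]: 2 solutions.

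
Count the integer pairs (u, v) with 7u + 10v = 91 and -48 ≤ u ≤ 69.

gcd(10, 7) = 1  (10 = 1·7 + 3, 7 = 2·3 + 1, 3 = 3·1).
Back-substituting, 7·(3) + 10·(-2) = 1.
Scale by 91: particular solution (273, -182); reduce u mod 10: (3, 7).
General solution: u = 3 + 10t, v = 7 - 7t for integer t.
-48 ≤ 3 + 10t ≤ 69 gives t ∈ [-5, 6], which is 12 values.

12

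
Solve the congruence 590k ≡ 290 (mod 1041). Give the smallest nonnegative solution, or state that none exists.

gcd(1041, 590):
  1041 = 1·590 + 451
  590 = 1·451 + 139
  451 = 3·139 + 34
  139 = 4·34 + 3
  34 = 11·3 + 1
  3 = 3·1
so gcd(1041, 590) = 1.
1 divides 290, so solutions exist.
Back-substitute for Bézout coefficients:
  1 = 34 - 11·3
  ... = 590·(-337) + 1041·(191)
So 590·(-337) ≡ 1 (mod 1041); multiply by 290: k ≡ -97730 (mod 1041).
Smallest nonnegative: k = -97730 mod 1041 = 124.

124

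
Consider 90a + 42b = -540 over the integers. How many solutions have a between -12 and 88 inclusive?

gcd(90, 42) = 6.
By Bézout, 90*(1) + 42*(-2) = 6.
Particular solution: (1, -15).
General solution: a = 1 + 7t, b = -15 - 15t for integer t.
-12 ≤ 1 + 7t ≤ 88 gives t ∈ [-1, 12], which is 14 values.

14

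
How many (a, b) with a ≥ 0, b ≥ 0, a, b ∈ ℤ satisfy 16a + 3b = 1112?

gcd(16, 3):
  16 = 5*3 + 1
  3 = 3*1
so gcd(16, 3) = 1.
Back-substitute for Bézout coefficients:
  1 = 16 - 5*3
  ... = 16*(1) + 3*(-5)
Scale by 1112: one solution is (1112, -5560). Reduce a mod 3: (2, 360).
General: a = 2 + 3t, b = 360 - 16t.
a ≥ 0 ⇒ t ≥ 0; b ≥ 0 ⇒ t ≤ 22. So t ∈ [0, 22]: 23 solutions.

23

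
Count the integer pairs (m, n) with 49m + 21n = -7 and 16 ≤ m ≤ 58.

gcd(49, 21) = 7  (49 = 2×21 + 7, 21 = 3×7).
Back-substituting, 49×(1) + 21×(-2) = 7.
Scale by -1: particular solution (-1, 2); reduce m mod 3: (2, -5).
General solution: m = 2 + 3t, n = -5 - 7t for integer t.
16 ≤ 2 + 3t ≤ 58 gives t ∈ [5, 18], which is 14 values.

14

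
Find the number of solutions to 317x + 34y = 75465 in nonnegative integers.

7

gcd(317, 34) = 1.
By Bézout, 317*(-3) + 34*(28) = 1.
One solution: (11, 2117).
General: x = 11 + 34t, y = 2117 - 317t.
x ≥ 0 ⇒ t ≥ 0; y ≥ 0 ⇒ t ≤ 6. So t ∈ [0, 6]: 7 solutions.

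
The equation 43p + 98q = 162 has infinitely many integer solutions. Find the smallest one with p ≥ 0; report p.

gcd(98, 43) = 1.
1 divides 162, so solutions exist.
By Bézout, 43*(-41) + 98*(18) = 1.
Scale by 162/1 = 162: (p₀, q₀) = (-6642, 2916).
General solution: p = -6642 + 98t, q = 2916 - 43t for integer t.
p ≥ 0: smallest is -6642 mod 98 = 22 (at t = 68), with q = -8.

22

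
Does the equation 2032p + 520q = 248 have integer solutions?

gcd(2032, 520):
  2032 = 3·520 + 472
  520 = 1·472 + 48
  472 = 9·48 + 40
  48 = 1·40 + 8
  40 = 5·8
so gcd(2032, 520) = 8.
8 divides 248, so integer solutions exist.

yes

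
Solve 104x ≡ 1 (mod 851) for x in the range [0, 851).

761

gcd(851, 104) = 1.
By Bézout, 104*(-90) + 851*(11) = 1.
So 104*-90 ≡ 1 (mod 851), and -90 mod 851 = 761.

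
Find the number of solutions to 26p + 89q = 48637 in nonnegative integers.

21

gcd(89, 26):
  89 = 3*26 + 11
  26 = 2*11 + 4
  11 = 2*4 + 3
  4 = 1*3 + 1
  3 = 3*1
so gcd(89, 26) = 1.
Back-substitute for Bézout coefficients:
  1 = 4 - 1*3
  ... = 26*(24) + 89*(-7)
Scale by 48637: one solution is (1167288, -340459). Reduce p mod 89: (53, 531).
General: p = 53 + 89t, q = 531 - 26t.
p ≥ 0 ⇒ t ≥ 0; q ≥ 0 ⇒ t ≤ 20. So t ∈ [0, 20]: 21 solutions.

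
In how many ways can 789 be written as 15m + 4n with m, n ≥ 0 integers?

13

gcd(15, 4) = 1.
By Bézout, 15*(-1) + 4*(4) = 1.
One solution: (3, 186).
General: m = 3 + 4t, n = 186 - 15t.
m ≥ 0 ⇒ t ≥ 0; n ≥ 0 ⇒ t ≤ 12. So t ∈ [0, 12]: 13 solutions.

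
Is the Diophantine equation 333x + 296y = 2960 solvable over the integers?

gcd(333, 296):
  333 = 1*296 + 37
  296 = 8*37
so gcd(333, 296) = 37.
37 divides 2960, so integer solutions exist.

yes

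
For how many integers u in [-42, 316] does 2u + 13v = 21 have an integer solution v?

gcd(13, 2) = 1  (13 = 6*2 + 1, 2 = 2*1).
Back-substituting, 2*(-6) + 13*(1) = 1.
Scale by 21: particular solution (-126, 21); reduce u mod 13: (4, 1).
General solution: u = 4 + 13t, v = 1 - 2t for integer t.
-42 ≤ 4 + 13t ≤ 316 gives t ∈ [-3, 24], which is 28 values.

28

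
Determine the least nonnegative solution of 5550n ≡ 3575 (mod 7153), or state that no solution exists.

gcd(7153, 5550):
  7153 = 1·5550 + 1603
  5550 = 3·1603 + 741
  1603 = 2·741 + 121
  741 = 6·121 + 15
  121 = 8·15 + 1
  15 = 15·1
so gcd(7153, 5550) = 1.
1 divides 3575, so solutions exist.
Back-substitute for Bézout coefficients:
  1 = 121 - 8·15
  ... = 5550·(-473) + 7153·(367)
So 5550·(-473) ≡ 1 (mod 7153); multiply by 3575: n ≡ -1690975 (mod 7153).
Smallest nonnegative: n = -1690975 mod 7153 = 4286.

4286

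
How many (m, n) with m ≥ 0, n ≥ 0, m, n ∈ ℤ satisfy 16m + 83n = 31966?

gcd(83, 16):
  83 = 5*16 + 3
  16 = 5*3 + 1
  3 = 3*1
so gcd(83, 16) = 1.
Back-substitute for Bézout coefficients:
  1 = 16 - 5*3
  ... = 16*(26) + 83*(-5)
Scale by 31966: one solution is (831116, -159830). Reduce m mod 83: (37, 378).
General: m = 37 + 83t, n = 378 - 16t.
m ≥ 0 ⇒ t ≥ 0; n ≥ 0 ⇒ t ≤ 23. So t ∈ [0, 23]: 24 solutions.

24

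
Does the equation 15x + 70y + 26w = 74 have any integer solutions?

yes

gcd(70, 15):
  70 = 4·15 + 10
  15 = 1·10 + 5
  10 = 2·5
so gcd(70, 15) = 5.
gcd(5, 26) = 1.
1 divides 74, so integer solutions exist.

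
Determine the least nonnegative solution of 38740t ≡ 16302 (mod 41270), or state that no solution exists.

no solution

gcd(41270, 38740) = 10  (41270 = 1*38740 + 2530, 38740 = 15*2530 + 790, 2530 = 3*790 + 160, 790 = 4*160 + 150, 160 = 1*150 + 10, 150 = 15*10).
10 does not divide 16302, so the congruence has no solution.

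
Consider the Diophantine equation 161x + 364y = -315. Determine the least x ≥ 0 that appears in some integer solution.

gcd(364, 161):
  364 = 2*161 + 42
  161 = 3*42 + 35
  42 = 1*35 + 7
  35 = 5*7
so gcd(364, 161) = 7.
7 divides -315, so solutions exist.
Back-substitute for Bézout coefficients:
  7 = 42 - 1*35
  ... = 161*(-9) + 364*(4)
Scale by -315/7 = -45: (x₀, y₀) = (405, -180).
General solution: x = 405 + 52t, y = -180 - 23t for integer t.
x ≥ 0: smallest is 405 mod 52 = 41 (at t = -7), with y = -19.

41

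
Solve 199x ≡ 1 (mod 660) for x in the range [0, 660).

199

gcd(660, 199) = 1.
By Bézout, 199*(199) + 660*(-60) = 1.
So 199*199 ≡ 1 (mod 660), and 199 mod 660 = 199.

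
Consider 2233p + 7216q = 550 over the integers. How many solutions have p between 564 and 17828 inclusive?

26

gcd(7216, 2233):
  7216 = 3×2233 + 517
  2233 = 4×517 + 165
  517 = 3×165 + 22
  165 = 7×22 + 11
  22 = 2×11
so gcd(7216, 2233) = 11.
Back-substitute for Bézout coefficients:
  11 = 165 - 7×22
  ... = 2233×(307) + 7216×(-95)
Scale by 50: particular solution (15350, -4750); reduce p mod 656: (262, -81).
General solution: p = 262 + 656t, q = -81 - 203t for integer t.
564 ≤ 262 + 656t ≤ 17828 gives t ∈ [1, 26], which is 26 values.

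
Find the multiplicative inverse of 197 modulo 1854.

gcd(1854, 197) = 1.
By Bézout, 197*(-847) + 1854*(90) = 1.
So 197*-847 ≡ 1 (mod 1854), and -847 mod 1854 = 1007.

1007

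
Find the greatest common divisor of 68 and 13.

gcd(68, 13):
  68 = 5×13 + 3
  13 = 4×3 + 1
  3 = 3×1
so gcd(68, 13) = 1.

1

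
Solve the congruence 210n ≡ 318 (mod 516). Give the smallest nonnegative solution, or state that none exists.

gcd(516, 210) = 6.
6 divides 318, so solutions exist.
By Bézout, 210·(-27) + 516·(11) = 6.
So 210·(-27) ≡ 6 (mod 516); multiply by 53: n ≡ -1431 (mod 86).
Smallest nonnegative: n = -1431 mod 86 = 31.

31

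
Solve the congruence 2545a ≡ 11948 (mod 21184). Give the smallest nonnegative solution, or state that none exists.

gcd(21184, 2545) = 1  (21184 = 8×2545 + 824, 2545 = 3×824 + 73, 824 = 11×73 + 21, 73 = 3×21 + 10, 21 = 2×10 + 1, 10 = 10×1).
1 divides 11948, so solutions exist.
Back-substituting, 2545×(-2031) + 21184×(244) = 1.
So 2545×(-2031) ≡ 1 (mod 21184); multiply by 11948: a ≡ -24266388 (mod 21184).
Smallest nonnegative: a = -24266388 mod 21184 = 10476.

10476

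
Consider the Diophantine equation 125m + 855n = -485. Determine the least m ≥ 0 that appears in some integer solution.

44

gcd(855, 125) = 5.
5 divides -485, so solutions exist.
By Bézout, 125*(-41) + 855*(6) = 5.
Scale by -485/5 = -97: (m₀, n₀) = (3977, -582).
General solution: m = 3977 + 171t, n = -582 - 25t for integer t.
m ≥ 0: smallest is 3977 mod 171 = 44 (at t = -23), with n = -7.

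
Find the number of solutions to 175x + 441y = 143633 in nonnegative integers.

13

gcd(441, 175) = 7.
By Bézout, 175*(-5) + 441*(2) = 7.
One solution: (32, 313).
General: x = 32 + 63t, y = 313 - 25t.
x ≥ 0 ⇒ t ≥ 0; y ≥ 0 ⇒ t ≤ 12. So t ∈ [0, 12]: 13 solutions.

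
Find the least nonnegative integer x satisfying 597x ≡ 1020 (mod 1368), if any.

4

gcd(1368, 597) = 3.
3 divides 1020, so solutions exist.
By Bézout, 597×(55) + 1368×(-24) = 3.
So 597×(55) ≡ 3 (mod 1368); multiply by 340: x ≡ 18700 (mod 456).
Smallest nonnegative: x = 18700 mod 456 = 4.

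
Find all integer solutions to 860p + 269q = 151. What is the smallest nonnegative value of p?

13

gcd(860, 269):
  860 = 3×269 + 53
  269 = 5×53 + 4
  53 = 13×4 + 1
  4 = 4×1
so gcd(860, 269) = 1.
1 divides 151, so solutions exist.
Back-substitute for Bézout coefficients:
  1 = 53 - 13×4
  ... = 860×(66) + 269×(-211)
Scale by 151/1 = 151: (p₀, q₀) = (9966, -31861).
General solution: p = 9966 + 269t, q = -31861 - 860t for integer t.
p ≥ 0: smallest is 9966 mod 269 = 13 (at t = -37), with q = -41.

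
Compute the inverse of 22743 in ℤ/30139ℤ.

gcd(30139, 22743) = 1.
By Bézout, 22743*(-2498) + 30139*(1885) = 1.
So 22743*-2498 ≡ 1 (mod 30139), and -2498 mod 30139 = 27641.

27641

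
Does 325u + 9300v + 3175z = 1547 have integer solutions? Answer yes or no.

gcd(9300, 325):
  9300 = 28·325 + 200
  325 = 1·200 + 125
  200 = 1·125 + 75
  125 = 1·75 + 50
  75 = 1·50 + 25
  50 = 2·25
so gcd(9300, 325) = 25.
gcd(25, 3175) = 25.
25 does not divide 1547 (remainder 22), so no integer solutions.

no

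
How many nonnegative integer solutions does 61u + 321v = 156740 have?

gcd(321, 61):
  321 = 5·61 + 16
  61 = 3·16 + 13
  16 = 1·13 + 3
  13 = 4·3 + 1
  3 = 3·1
so gcd(321, 61) = 1.
Back-substitute for Bézout coefficients:
  1 = 13 - 4·3
  ... = 61·(100) + 321·(-19)
Scale by 156740: one solution is (15674000, -2978060). Reduce u mod 321: (212, 448).
General: u = 212 + 321t, v = 448 - 61t.
u ≥ 0 ⇒ t ≥ 0; v ≥ 0 ⇒ t ≤ 7. So t ∈ [0, 7]: 8 solutions.

8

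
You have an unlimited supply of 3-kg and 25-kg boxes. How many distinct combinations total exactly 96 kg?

2

Need nonnegative integers with 3j + 25k = 96.
gcd(3, 25) = 1, and 3·(-8) + 25·(1) = 1.
So (j₀, k₀) = (-768, 96); general j = -768 + 25t, k = 96 - 3t.
j ≥ 0 ⇒ t ≥ 31; k ≥ 0 ⇒ t ≤ 32. That's 2 values of t.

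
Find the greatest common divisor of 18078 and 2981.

gcd(18078, 2981) = 1  (18078 = 6*2981 + 192, 2981 = 15*192 + 101, 192 = 1*101 + 91, 101 = 1*91 + 10, 91 = 9*10 + 1, 10 = 10*1).

1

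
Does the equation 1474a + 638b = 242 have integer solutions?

yes

gcd(1474, 638) = 22  (1474 = 2×638 + 198, 638 = 3×198 + 44, 198 = 4×44 + 22, 44 = 2×22).
22 divides 242, so integer solutions exist.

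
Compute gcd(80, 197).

1

gcd(197, 80):
  197 = 2·80 + 37
  80 = 2·37 + 6
  37 = 6·6 + 1
  6 = 6·1
so gcd(197, 80) = 1.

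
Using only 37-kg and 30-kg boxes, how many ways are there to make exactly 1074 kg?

1

Need nonnegative integers with 37j + 30k = 1074.
gcd(37, 30) = 1, and 37·(13) + 30·(-16) = 1.
So (j₀, k₀) = (13962, -17184); general j = 13962 + 30t, k = -17184 - 37t.
j ≥ 0 ⇒ t ≥ -465; k ≥ 0 ⇒ t ≤ -465. That's 1 value of t.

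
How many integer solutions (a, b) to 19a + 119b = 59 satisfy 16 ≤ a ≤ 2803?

23

gcd(119, 19) = 1.
By Bézout, 19*(-25) + 119*(4) = 1.
Particular solution: (72, -11).
General solution: a = 72 + 119t, b = -11 - 19t for integer t.
16 ≤ 72 + 119t ≤ 2803 gives t ∈ [0, 22], which is 23 values.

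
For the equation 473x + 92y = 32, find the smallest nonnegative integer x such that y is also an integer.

52

gcd(473, 92):
  473 = 5·92 + 13
  92 = 7·13 + 1
  13 = 13·1
so gcd(473, 92) = 1.
1 divides 32, so solutions exist.
Back-substitute for Bézout coefficients:
  1 = 92 - 7·13
  ... = 473·(-7) + 92·(36)
Scale by 32/1 = 32: (x₀, y₀) = (-224, 1152).
General solution: x = -224 + 92t, y = 1152 - 473t for integer t.
x ≥ 0: smallest is -224 mod 92 = 52 (at t = 3), with y = -267.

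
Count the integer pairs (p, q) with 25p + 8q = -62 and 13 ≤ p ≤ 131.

15

gcd(25, 8):
  25 = 3*8 + 1
  8 = 8*1
so gcd(25, 8) = 1.
Back-substitute for Bézout coefficients:
  1 = 25 - 3*8
  ... = 25*(1) + 8*(-3)
Scale by -62: particular solution (-62, 186); reduce p mod 8: (2, -14).
General solution: p = 2 + 8t, q = -14 - 25t for integer t.
13 ≤ 2 + 8t ≤ 131 gives t ∈ [2, 16], which is 15 values.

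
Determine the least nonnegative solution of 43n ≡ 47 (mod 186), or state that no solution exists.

gcd(186, 43) = 1.
1 divides 47, so solutions exist.
By Bézout, 43×(13) + 186×(-3) = 1.
So 43×(13) ≡ 1 (mod 186); multiply by 47: n ≡ 611 (mod 186).
Smallest nonnegative: n = 611 mod 186 = 53.

53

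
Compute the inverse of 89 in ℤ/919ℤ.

gcd(919, 89) = 1.
By Bézout, 89·(-444) + 919·(43) = 1.
So 89·-444 ≡ 1 (mod 919), and -444 mod 919 = 475.

475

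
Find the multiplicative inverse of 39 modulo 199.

148

gcd(199, 39) = 1.
By Bézout, 39×(-51) + 199×(10) = 1.
So 39×-51 ≡ 1 (mod 199), and -51 mod 199 = 148.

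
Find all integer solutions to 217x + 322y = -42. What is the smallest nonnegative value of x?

28

gcd(322, 217) = 7  (322 = 1·217 + 105, 217 = 2·105 + 7, 105 = 15·7).
7 divides -42, so solutions exist.
Back-substituting, 217·(3) + 322·(-2) = 7.
Scale by -42/7 = -6: (x₀, y₀) = (-18, 12).
General solution: x = -18 + 46t, y = 12 - 31t for integer t.
x ≥ 0: smallest is -18 mod 46 = 28 (at t = 1), with y = -19.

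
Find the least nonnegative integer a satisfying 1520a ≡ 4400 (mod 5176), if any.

gcd(5176, 1520):
  5176 = 3·1520 + 616
  1520 = 2·616 + 288
  616 = 2·288 + 40
  288 = 7·40 + 8
  40 = 5·8
so gcd(5176, 1520) = 8.
8 divides 4400, so solutions exist.
Back-substitute for Bézout coefficients:
  8 = 288 - 7·40
  ... = 1520·(126) + 5176·(-37)
So 1520·(126) ≡ 8 (mod 5176); multiply by 550: a ≡ 69300 (mod 647).
Smallest nonnegative: a = 69300 mod 647 = 71.

71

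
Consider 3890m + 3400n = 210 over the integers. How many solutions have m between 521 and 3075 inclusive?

gcd(3890, 3400) = 10  (3890 = 1×3400 + 490, 3400 = 6×490 + 460, 490 = 1×460 + 30, 460 = 15×30 + 10, 30 = 3×10).
Back-substituting, 3890×(-111) + 3400×(127) = 10.
Scale by 21: particular solution (-2331, 2667); reduce m mod 340: (49, -56).
General solution: m = 49 + 340t, n = -56 - 389t for integer t.
521 ≤ 49 + 340t ≤ 3075 gives t ∈ [2, 8], which is 7 values.

7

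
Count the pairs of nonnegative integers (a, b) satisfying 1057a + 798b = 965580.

9

gcd(1057, 798):
  1057 = 1·798 + 259
  798 = 3·259 + 21
  259 = 12·21 + 7
  21 = 3·7
so gcd(1057, 798) = 7.
Back-substitute for Bézout coefficients:
  7 = 259 - 12·21
  ... = 1057·(37) + 798·(-49)
Scale by 137940: one solution is (5103780, -6759060). Reduce a mod 114: (0, 1210).
General: a = 0 + 114t, b = 1210 - 151t.
a ≥ 0 ⇒ t ≥ 0; b ≥ 0 ⇒ t ≤ 8. So t ∈ [0, 8]: 9 solutions.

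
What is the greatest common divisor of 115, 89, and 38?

gcd(115, 89):
  115 = 1*89 + 26
  89 = 3*26 + 11
  26 = 2*11 + 4
  11 = 2*4 + 3
  4 = 1*3 + 1
  3 = 3*1
so gcd(115, 89) = 1.
gcd(1, 38) = 1.

1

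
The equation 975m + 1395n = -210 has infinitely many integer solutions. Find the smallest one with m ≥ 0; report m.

gcd(1395, 975) = 15  (1395 = 1*975 + 420, 975 = 2*420 + 135, 420 = 3*135 + 15, 135 = 9*15).
15 divides -210, so solutions exist.
Back-substituting, 975*(-10) + 1395*(7) = 15.
Scale by -210/15 = -14: (m₀, n₀) = (140, -98).
General solution: m = 140 + 93t, n = -98 - 65t for integer t.
m ≥ 0: smallest is 140 mod 93 = 47 (at t = -1), with n = -33.

47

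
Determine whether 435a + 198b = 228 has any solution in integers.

yes

gcd(435, 198) = 3  (435 = 2×198 + 39, 198 = 5×39 + 3, 39 = 13×3).
3 divides 228, so integer solutions exist.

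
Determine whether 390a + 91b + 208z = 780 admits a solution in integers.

yes

gcd(390, 91) = 13  (390 = 4×91 + 26, 91 = 3×26 + 13, 26 = 2×13).
gcd(13, 208) = 13.
13 divides 780, so integer solutions exist.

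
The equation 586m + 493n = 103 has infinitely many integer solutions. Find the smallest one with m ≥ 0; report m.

gcd(586, 493) = 1  (586 = 1·493 + 93, 493 = 5·93 + 28, 93 = 3·28 + 9, 28 = 3·9 + 1, 9 = 9·1).
1 divides 103, so solutions exist.
Back-substituting, 586·(-53) + 493·(63) = 1.
Scale by 103/1 = 103: (m₀, n₀) = (-5459, 6489).
General solution: m = -5459 + 493t, n = 6489 - 586t for integer t.
m ≥ 0: smallest is -5459 mod 493 = 457 (at t = 12), with n = -543.

457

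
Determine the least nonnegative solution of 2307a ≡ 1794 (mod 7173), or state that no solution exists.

1288

gcd(7173, 2307) = 3.
3 divides 1794, so solutions exist.
By Bézout, 2307*(370) + 7173*(-119) = 3.
So 2307*(370) ≡ 3 (mod 7173); multiply by 598: a ≡ 221260 (mod 2391).
Smallest nonnegative: a = 221260 mod 2391 = 1288.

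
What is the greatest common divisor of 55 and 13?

gcd(55, 13):
  55 = 4×13 + 3
  13 = 4×3 + 1
  3 = 3×1
so gcd(55, 13) = 1.

1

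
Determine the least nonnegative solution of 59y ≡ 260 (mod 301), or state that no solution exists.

gcd(301, 59):
  301 = 5·59 + 6
  59 = 9·6 + 5
  6 = 1·5 + 1
  5 = 5·1
so gcd(301, 59) = 1.
1 divides 260, so solutions exist.
Back-substitute for Bézout coefficients:
  1 = 6 - 1·5
  ... = 59·(-51) + 301·(10)
So 59·(-51) ≡ 1 (mod 301); multiply by 260: y ≡ -13260 (mod 301).
Smallest nonnegative: y = -13260 mod 301 = 285.

285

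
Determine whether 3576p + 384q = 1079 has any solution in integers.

gcd(3576, 384) = 24  (3576 = 9×384 + 120, 384 = 3×120 + 24, 120 = 5×24).
24 does not divide 1079 (remainder 23), so no integer solutions.

no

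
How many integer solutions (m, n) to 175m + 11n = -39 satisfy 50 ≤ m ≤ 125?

gcd(175, 11) = 1  (175 = 15×11 + 10, 11 = 1×10 + 1, 10 = 10×1).
Back-substituting, 175×(-1) + 11×(16) = 1.
Scale by -39: particular solution (39, -624); reduce m mod 11: (6, -99).
General solution: m = 6 + 11t, n = -99 - 175t for integer t.
50 ≤ 6 + 11t ≤ 125 gives t ∈ [4, 10], which is 7 values.

7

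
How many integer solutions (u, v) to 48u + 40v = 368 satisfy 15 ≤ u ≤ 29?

3

gcd(48, 40) = 8.
By Bézout, 48*(1) + 40*(-1) = 8.
Particular solution: (1, 8).
General solution: u = 1 + 5t, v = 8 - 6t for integer t.
15 ≤ 1 + 5t ≤ 29 gives t ∈ [3, 5], which is 3 values.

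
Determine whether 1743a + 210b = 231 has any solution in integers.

gcd(1743, 210) = 21  (1743 = 8·210 + 63, 210 = 3·63 + 21, 63 = 3·21).
21 divides 231, so integer solutions exist.

yes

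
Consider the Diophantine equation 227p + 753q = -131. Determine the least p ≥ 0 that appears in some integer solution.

497

gcd(753, 227) = 1  (753 = 3*227 + 72, 227 = 3*72 + 11, 72 = 6*11 + 6, 11 = 1*6 + 5, 6 = 1*5 + 1, 5 = 5*1).
1 divides -131, so solutions exist.
Back-substituting, 227*(-136) + 753*(41) = 1.
Scale by -131/1 = -131: (p₀, q₀) = (17816, -5371).
General solution: p = 17816 + 753t, q = -5371 - 227t for integer t.
p ≥ 0: smallest is 17816 mod 753 = 497 (at t = -23), with q = -150.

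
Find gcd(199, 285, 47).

gcd(285, 199):
  285 = 1×199 + 86
  199 = 2×86 + 27
  86 = 3×27 + 5
  27 = 5×5 + 2
  5 = 2×2 + 1
  2 = 2×1
so gcd(285, 199) = 1.
gcd(1, 47) = 1.

1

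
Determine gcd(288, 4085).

gcd(4085, 288) = 1  (4085 = 14×288 + 53, 288 = 5×53 + 23, 53 = 2×23 + 7, 23 = 3×7 + 2, 7 = 3×2 + 1, 2 = 2×1).

1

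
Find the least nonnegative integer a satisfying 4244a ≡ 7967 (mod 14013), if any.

10822

gcd(14013, 4244) = 1  (14013 = 3·4244 + 1281, 4244 = 3·1281 + 401, 1281 = 3·401 + 78, 401 = 5·78 + 11, 78 = 7·11 + 1, 11 = 11·1).
1 divides 7967, so solutions exist.
Back-substituting, 4244·(-1258) + 14013·(381) = 1.
So 4244·(-1258) ≡ 1 (mod 14013); multiply by 7967: a ≡ -10022486 (mod 14013).
Smallest nonnegative: a = -10022486 mod 14013 = 10822.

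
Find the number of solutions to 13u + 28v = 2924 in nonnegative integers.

8

gcd(28, 13):
  28 = 2×13 + 2
  13 = 6×2 + 1
  2 = 2×1
so gcd(28, 13) = 1.
Back-substitute for Bézout coefficients:
  1 = 13 - 6×2
  ... = 13×(13) + 28×(-6)
Scale by 2924: one solution is (38012, -17544). Reduce u mod 28: (16, 97).
General: u = 16 + 28t, v = 97 - 13t.
u ≥ 0 ⇒ t ≥ 0; v ≥ 0 ⇒ t ≤ 7. So t ∈ [0, 7]: 8 solutions.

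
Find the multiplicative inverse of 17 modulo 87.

41

gcd(87, 17):
  87 = 5*17 + 2
  17 = 8*2 + 1
  2 = 2*1
so gcd(87, 17) = 1.
Back-substitute for Bézout coefficients:
  1 = 17 - 8*2
  ... = 17*(41) + 87*(-8)
So 17*41 ≡ 1 (mod 87), and 41 mod 87 = 41.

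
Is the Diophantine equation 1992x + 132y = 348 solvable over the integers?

yes

gcd(1992, 132) = 12  (1992 = 15·132 + 12, 132 = 11·12).
12 divides 348, so integer solutions exist.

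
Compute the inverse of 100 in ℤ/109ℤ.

gcd(109, 100) = 1  (109 = 1×100 + 9, 100 = 11×9 + 1, 9 = 9×1).
Back-substituting, 100×(12) + 109×(-11) = 1.
So 100×12 ≡ 1 (mod 109), and 12 mod 109 = 12.

12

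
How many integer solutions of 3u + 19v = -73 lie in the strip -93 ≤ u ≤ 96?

10

gcd(19, 3) = 1  (19 = 6×3 + 1, 3 = 3×1).
Back-substituting, 3×(-6) + 19×(1) = 1.
Scale by -73: particular solution (438, -73); reduce u mod 19: (1, -4).
General solution: u = 1 + 19t, v = -4 - 3t for integer t.
-93 ≤ 1 + 19t ≤ 96 gives t ∈ [-4, 5], which is 10 values.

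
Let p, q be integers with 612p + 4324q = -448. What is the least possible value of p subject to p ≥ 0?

gcd(4324, 612) = 4.
4 divides -448, so solutions exist.
By Bézout, 612*(-325) + 4324*(46) = 4.
Scale by -448/4 = -112: (p₀, q₀) = (36400, -5152).
General solution: p = 36400 + 1081t, q = -5152 - 153t for integer t.
p ≥ 0: smallest is 36400 mod 1081 = 727 (at t = -33), with q = -103.

727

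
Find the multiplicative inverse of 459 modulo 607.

gcd(607, 459) = 1  (607 = 1×459 + 148, 459 = 3×148 + 15, 148 = 9×15 + 13, 15 = 1×13 + 2, 13 = 6×2 + 1, 2 = 2×1).
Back-substituting, 459×(-283) + 607×(214) = 1.
So 459×-283 ≡ 1 (mod 607), and -283 mod 607 = 324.

324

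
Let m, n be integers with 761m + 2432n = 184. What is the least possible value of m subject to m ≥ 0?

1400

gcd(2432, 761) = 1.
1 divides 184, so solutions exist.
By Bézout, 761×(457) + 2432×(-143) = 1.
Scale by 184/1 = 184: (m₀, n₀) = (84088, -26312).
General solution: m = 84088 + 2432t, n = -26312 - 761t for integer t.
m ≥ 0: smallest is 84088 mod 2432 = 1400 (at t = -34), with n = -438.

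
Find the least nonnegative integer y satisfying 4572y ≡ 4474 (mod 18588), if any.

gcd(18588, 4572) = 12  (18588 = 4*4572 + 300, 4572 = 15*300 + 72, 300 = 4*72 + 12, 72 = 6*12).
12 does not divide 4474, so the congruence has no solution.

no solution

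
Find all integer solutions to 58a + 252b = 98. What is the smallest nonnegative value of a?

gcd(252, 58):
  252 = 4×58 + 20
  58 = 2×20 + 18
  20 = 1×18 + 2
  18 = 9×2
so gcd(252, 58) = 2.
2 divides 98, so solutions exist.
Back-substitute for Bézout coefficients:
  2 = 20 - 1×18
  ... = 58×(-13) + 252×(3)
Scale by 98/2 = 49: (a₀, b₀) = (-637, 147).
General solution: a = -637 + 126t, b = 147 - 29t for integer t.
a ≥ 0: smallest is -637 mod 126 = 119 (at t = 6), with b = -27.

119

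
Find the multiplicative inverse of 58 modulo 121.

gcd(121, 58) = 1.
By Bézout, 58×(48) + 121×(-23) = 1.
So 58×48 ≡ 1 (mod 121), and 48 mod 121 = 48.

48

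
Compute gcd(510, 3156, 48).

gcd(3156, 510) = 6.
gcd(6, 48) = 6.

6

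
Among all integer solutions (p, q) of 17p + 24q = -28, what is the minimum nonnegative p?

4

gcd(24, 17) = 1  (24 = 1*17 + 7, 17 = 2*7 + 3, 7 = 2*3 + 1, 3 = 3*1).
1 divides -28, so solutions exist.
Back-substituting, 17*(-7) + 24*(5) = 1.
Scale by -28/1 = -28: (p₀, q₀) = (196, -140).
General solution: p = 196 + 24t, q = -140 - 17t for integer t.
p ≥ 0: smallest is 196 mod 24 = 4 (at t = -8), with q = -4.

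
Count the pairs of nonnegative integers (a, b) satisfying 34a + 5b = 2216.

13

gcd(34, 5) = 1  (34 = 6×5 + 4, 5 = 1×4 + 1, 4 = 4×1).
Back-substituting, 34×(-1) + 5×(7) = 1.
Scale by 2216: one solution is (-2216, 15512). Reduce a mod 5: (4, 416).
General: a = 4 + 5t, b = 416 - 34t.
a ≥ 0 ⇒ t ≥ 0; b ≥ 0 ⇒ t ≤ 12. So t ∈ [0, 12]: 13 solutions.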